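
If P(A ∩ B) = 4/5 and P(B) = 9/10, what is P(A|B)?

P(A|B) = P(A ∩ B) / P(B)
= (4/5) / (9/10)
= 8/9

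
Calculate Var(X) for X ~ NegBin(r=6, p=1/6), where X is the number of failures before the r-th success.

For X ~ NegBin(r=6, p=1/6), where X is the number of failures before the r-th success:
Var(X) = 180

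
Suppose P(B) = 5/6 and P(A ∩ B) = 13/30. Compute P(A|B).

P(A|B) = P(A ∩ B) / P(B)
= (13/30) / (5/6)
= 13/25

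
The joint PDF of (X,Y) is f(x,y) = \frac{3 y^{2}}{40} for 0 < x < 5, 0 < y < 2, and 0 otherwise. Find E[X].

f_X(x) = ∫_0^2 \frac{3 y^{2}}{40} dy = \frac{1}{5}
E[X] = ∫_0^5 x × (\frac{1}{5}) dx = \frac{5}{2}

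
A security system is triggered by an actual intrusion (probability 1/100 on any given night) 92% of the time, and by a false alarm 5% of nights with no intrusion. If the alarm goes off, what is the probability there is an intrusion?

Let D = the rare event, + = positive/flagged.
P(D) = 1/100
P(+|D) = 92/100 = 23/25
P(+|D') = 5/100 = 1/20
P(+) = P(+|D)P(D) + P(+|D')P(D')
     = \frac{23}{25} × \frac{1}{100} + \frac{1}{20} × \frac{99}{100}
     = \frac{587}{10000}
P(D|+) = P(+|D)P(D)/P(+) = \frac{92}{587}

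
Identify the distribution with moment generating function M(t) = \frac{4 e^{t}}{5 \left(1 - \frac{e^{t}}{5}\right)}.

The MGF M(t) = \frac{4 e^{t}}{5 \left(1 - \frac{e^{t}}{5}\right)} is the standard form for the Geometric distribution.
Comparing with the known MGF formula identifies: Geometric(p=4/5), X = trial number of first success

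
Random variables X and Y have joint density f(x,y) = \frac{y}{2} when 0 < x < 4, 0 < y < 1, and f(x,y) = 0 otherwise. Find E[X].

f_X(x) = ∫_0^1 \frac{y}{2} dy = \frac{1}{4}
E[X] = ∫_0^4 x × (\frac{1}{4}) dx = 2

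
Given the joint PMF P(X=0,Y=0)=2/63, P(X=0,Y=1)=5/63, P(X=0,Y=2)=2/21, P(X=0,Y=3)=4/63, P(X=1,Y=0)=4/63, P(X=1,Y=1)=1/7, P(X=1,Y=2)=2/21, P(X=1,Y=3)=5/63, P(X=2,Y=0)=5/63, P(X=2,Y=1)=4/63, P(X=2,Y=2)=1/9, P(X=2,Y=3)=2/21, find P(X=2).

P(X=2) = P(X=2,Y=0) + P(X=2,Y=1) + P(X=2,Y=2) + P(X=2,Y=3)
= 5/63 + 4/63 + 1/9 + 2/21
= 22/63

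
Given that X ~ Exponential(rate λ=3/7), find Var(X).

For X ~ Exponential(rate λ=3/7):
Var(X) = \frac{49}{9}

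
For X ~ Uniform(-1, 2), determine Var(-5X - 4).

For X ~ Uniform(-1, 2):
Var(X) = \frac{3}{4}
Var(-5X - 4) = (-5)² × Var(X) = 25 × \frac{3}{4} = \frac{75}{4}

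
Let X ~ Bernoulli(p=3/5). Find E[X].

For X ~ Bernoulli(p=3/5), the expected value is:
E[X] = \frac{3}{5}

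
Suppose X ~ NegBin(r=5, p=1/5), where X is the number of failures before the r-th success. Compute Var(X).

For X ~ NegBin(r=5, p=1/5), where X is the number of failures before the r-th success:
Var(X) = 100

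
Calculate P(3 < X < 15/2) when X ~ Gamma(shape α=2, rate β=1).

P(3 < X < 15/2) = ∫_{3}^{15/2} f(x) dx
where f(x) = x e^{- x}
= - \frac{17}{2 e^{\frac{15}{2}}} + \frac{4}{e^{3}}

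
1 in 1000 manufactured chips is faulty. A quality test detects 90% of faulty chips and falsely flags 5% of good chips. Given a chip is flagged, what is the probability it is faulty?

Let D = the rare event, + = positive/flagged.
P(D) = 1/1000
P(+|D) = 90/100 = 9/10
P(+|D') = 5/100 = 1/20
P(+) = P(+|D)P(D) + P(+|D')P(D')
     = \frac{9}{10} × \frac{1}{1000} + \frac{1}{20} × \frac{999}{1000}
     = \frac{1017}{20000}
P(D|+) = P(+|D)P(D)/P(+) = \frac{2}{113}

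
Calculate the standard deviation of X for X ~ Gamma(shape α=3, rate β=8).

For X ~ Gamma(shape α=3, rate β=8):
Var(X) = \frac{3}{64}
SD(X) = √(Var(X)) = √(\frac{3}{64}) = \frac{\sqrt{3}}{8}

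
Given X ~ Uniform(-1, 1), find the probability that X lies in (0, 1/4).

P(0 < X < 1/4) = ∫_{0}^{1/4} f(x) dx
where f(x) = \frac{1}{2}
= \frac{1}{8}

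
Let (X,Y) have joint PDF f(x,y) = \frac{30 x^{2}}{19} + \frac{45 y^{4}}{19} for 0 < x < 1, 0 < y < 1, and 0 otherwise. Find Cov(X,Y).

E[XY] = ∫∫ xy × f(x,y) dx dy = \frac{15}{38}
E[X] = \frac{12}{19}
E[Y] = \frac{25}{38}
Cov(X,Y) = E[XY] - E[X]E[Y] = - \frac{15}{722}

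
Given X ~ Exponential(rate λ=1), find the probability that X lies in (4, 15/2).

P(4 < X < 15/2) = ∫_{4}^{15/2} f(x) dx
where f(x) = e^{- x}
= - \frac{1}{e^{\frac{15}{2}}} + e^{-4}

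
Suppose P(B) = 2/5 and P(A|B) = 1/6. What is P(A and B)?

By definition, P(A|B) = P(A ∩ B) / P(B)
So P(A ∩ B) = P(A|B) × P(B)
= 1/6 × 2/5
= 1/15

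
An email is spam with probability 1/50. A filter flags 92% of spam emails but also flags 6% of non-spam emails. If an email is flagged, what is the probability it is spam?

Let D = the rare event, + = positive/flagged.
P(D) = 1/50
P(+|D) = 92/100 = 23/25
P(+|D') = 6/100 = 3/50
P(+) = P(+|D)P(D) + P(+|D')P(D')
     = \frac{23}{25} × \frac{1}{50} + \frac{3}{50} × \frac{49}{50}
     = \frac{193}{2500}
P(D|+) = P(+|D)P(D)/P(+) = \frac{46}{193}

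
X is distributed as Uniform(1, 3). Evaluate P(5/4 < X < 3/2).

P(5/4 < X < 3/2) = ∫_{5/4}^{3/2} f(x) dx
where f(x) = \frac{1}{2}
= \frac{1}{8}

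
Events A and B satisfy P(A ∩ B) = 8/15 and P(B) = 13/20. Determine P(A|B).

P(A|B) = P(A ∩ B) / P(B)
= (8/15) / (13/20)
= 32/39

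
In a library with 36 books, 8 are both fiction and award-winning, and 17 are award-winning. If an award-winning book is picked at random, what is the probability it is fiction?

P(A ∩ B) = 8/36 = 2/9
P(B) = 17/36
P(A|B) = P(A ∩ B) / P(B) = (2/9) / (17/36) = 8/17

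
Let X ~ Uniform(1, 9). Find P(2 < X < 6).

P(2 < X < 6) = ∫_{2}^{6} f(x) dx
where f(x) = \frac{1}{8}
= \frac{1}{2}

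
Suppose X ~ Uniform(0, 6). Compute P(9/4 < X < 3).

P(9/4 < X < 3) = ∫_{9/4}^{3} f(x) dx
where f(x) = \frac{1}{6}
= \frac{1}{8}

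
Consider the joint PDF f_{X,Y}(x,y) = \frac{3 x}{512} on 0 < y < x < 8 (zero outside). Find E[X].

f_X(x) = ∫_0^x \frac{3 x}{512} dy = \frac{3 x^{2}}{512}
E[X] = ∫_0^8 x × (\frac{3 x^{2}}{512}) dx = 6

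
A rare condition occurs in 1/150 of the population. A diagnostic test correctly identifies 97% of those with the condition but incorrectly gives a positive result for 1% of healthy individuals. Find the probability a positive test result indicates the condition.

Let D = the rare event, + = positive/flagged.
P(D) = 1/150
P(+|D) = 97/100
P(+|D') = 1/100
P(+) = P(+|D)P(D) + P(+|D')P(D')
     = \frac{97}{100} × \frac{1}{150} + \frac{1}{100} × \frac{149}{150}
     = \frac{41}{2500}
P(D|+) = P(+|D)P(D)/P(+) = \frac{97}{246}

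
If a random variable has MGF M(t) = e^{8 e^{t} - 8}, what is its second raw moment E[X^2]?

To find E[X^2], compute M^(2)(0):
M^(1)(t) = 8 e^{t} e^{8 e^{t} - 8}
M^(2)(t) = 64 e^{2 t} e^{8 e^{t} - 8} + 8 e^{t} e^{8 e^{t} - 8}
M^(2)(0) = 72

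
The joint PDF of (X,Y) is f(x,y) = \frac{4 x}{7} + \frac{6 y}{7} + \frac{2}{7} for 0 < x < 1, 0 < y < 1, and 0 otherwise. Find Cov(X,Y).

E[XY] = ∫∫ xy × f(x,y) dx dy = \frac{13}{42}
E[X] = \frac{23}{42}
E[Y] = \frac{4}{7}
Cov(X,Y) = E[XY] - E[X]E[Y] = - \frac{1}{294}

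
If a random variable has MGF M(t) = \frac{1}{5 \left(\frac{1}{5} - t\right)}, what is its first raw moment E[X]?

To find E[X], compute M^(1)(0):
M^(1)(t) = \frac{1}{5 \left(\frac{1}{5} - t\right)^{2}}
M^(1)(0) = 5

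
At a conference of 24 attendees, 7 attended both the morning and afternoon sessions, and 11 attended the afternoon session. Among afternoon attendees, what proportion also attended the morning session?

P(A ∩ B) = 7/24
P(B) = 11/24
P(A|B) = P(A ∩ B) / P(B) = (7/24) / (11/24) = 7/11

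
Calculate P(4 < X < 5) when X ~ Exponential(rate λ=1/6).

P(4 < X < 5) = ∫_{4}^{5} f(x) dx
where f(x) = \frac{e^{- \frac{x}{6}}}{6}
= - \frac{1}{e^{\frac{5}{6}}} + e^{- \frac{2}{3}}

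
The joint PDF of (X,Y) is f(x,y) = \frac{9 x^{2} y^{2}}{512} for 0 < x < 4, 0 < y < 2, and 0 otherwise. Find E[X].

f_X(x) = ∫_0^2 \frac{9 x^{2} y^{2}}{512} dy = \frac{3 x^{2}}{64}
E[X] = ∫_0^4 x × (\frac{3 x^{2}}{64}) dx = 3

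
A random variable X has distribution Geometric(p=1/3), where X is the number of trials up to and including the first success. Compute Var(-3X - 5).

For X ~ Geometric(p=1/3), where X is the number of trials up to and including the first success:
Var(X) = 6
Var(-3X - 5) = (-3)² × Var(X) = 9 × 6 = 54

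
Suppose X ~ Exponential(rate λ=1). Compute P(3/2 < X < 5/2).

P(3/2 < X < 5/2) = ∫_{3/2}^{5/2} f(x) dx
where f(x) = e^{- x}
= - \frac{1 - e}{e^{\frac{5}{2}}}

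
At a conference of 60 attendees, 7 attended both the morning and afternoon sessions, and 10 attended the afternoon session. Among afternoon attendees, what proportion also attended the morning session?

P(A ∩ B) = 7/60
P(B) = 10/60 = 1/6
P(A|B) = P(A ∩ B) / P(B) = (7/60) / (1/6) = 7/10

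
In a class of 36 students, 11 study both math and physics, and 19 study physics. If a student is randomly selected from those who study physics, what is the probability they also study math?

P(A ∩ B) = 11/36
P(B) = 19/36
P(A|B) = P(A ∩ B) / P(B) = (11/36) / (19/36) = 11/19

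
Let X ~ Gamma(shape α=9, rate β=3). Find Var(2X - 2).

For X ~ Gamma(shape α=9, rate β=3):
Var(X) = 1
Var(2X - 2) = (2)² × Var(X) = 4 × 1 = 4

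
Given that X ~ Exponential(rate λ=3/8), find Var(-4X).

For X ~ Exponential(rate λ=3/8):
Var(X) = \frac{64}{9}
Var(-4X) = (-4)² × Var(X) = 16 × \frac{64}{9} = \frac{1024}{9}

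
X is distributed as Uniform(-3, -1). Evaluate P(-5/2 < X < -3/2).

P(-5/2 < X < -3/2) = ∫_{-5/2}^{-3/2} f(x) dx
where f(x) = \frac{1}{2}
= \frac{1}{2}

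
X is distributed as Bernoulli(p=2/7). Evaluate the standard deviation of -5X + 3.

For X ~ Bernoulli(p=2/7):
Var(X) = \frac{10}{49}
SD(X) = √(Var(X)) = √(\frac{10}{49}) = \frac{\sqrt{10}}{7}
SD(-5X + 3) = |-5| × SD(X) = 5 × \frac{\sqrt{10}}{7} = \frac{5 \sqrt{10}}{7}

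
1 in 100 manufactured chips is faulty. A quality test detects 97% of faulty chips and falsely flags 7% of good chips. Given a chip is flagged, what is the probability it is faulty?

Let D = the rare event, + = positive/flagged.
P(D) = 1/100
P(+|D) = 97/100
P(+|D') = 7/100
P(+) = P(+|D)P(D) + P(+|D')P(D')
     = \frac{97}{100} × \frac{1}{100} + \frac{7}{100} × \frac{99}{100}
     = \frac{79}{1000}
P(D|+) = P(+|D)P(D)/P(+) = \frac{97}{790}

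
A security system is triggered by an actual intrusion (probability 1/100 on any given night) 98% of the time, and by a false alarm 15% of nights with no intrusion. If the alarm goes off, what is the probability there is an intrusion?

Let D = the rare event, + = positive/flagged.
P(D) = 1/100
P(+|D) = 98/100 = 49/50
P(+|D') = 15/100 = 3/20
P(+) = P(+|D)P(D) + P(+|D')P(D')
     = \frac{49}{50} × \frac{1}{100} + \frac{3}{20} × \frac{99}{100}
     = \frac{1583}{10000}
P(D|+) = P(+|D)P(D)/P(+) = \frac{98}{1583}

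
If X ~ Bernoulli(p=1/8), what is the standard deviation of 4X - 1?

For X ~ Bernoulli(p=1/8):
Var(X) = \frac{7}{64}
SD(X) = √(Var(X)) = √(\frac{7}{64}) = \frac{\sqrt{7}}{8}
SD(4X - 1) = |4| × SD(X) = 4 × \frac{\sqrt{7}}{8} = \frac{\sqrt{7}}{2}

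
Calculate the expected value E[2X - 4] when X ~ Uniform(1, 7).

For X ~ Uniform(1, 7):
E[X] = 4
E[2X - 4] = 2 × E[X] - 4 = 4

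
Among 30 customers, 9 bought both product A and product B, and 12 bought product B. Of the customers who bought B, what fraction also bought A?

P(A ∩ B) = 9/30 = 3/10
P(B) = 12/30 = 2/5
P(A|B) = P(A ∩ B) / P(B) = (3/10) / (2/5) = 3/4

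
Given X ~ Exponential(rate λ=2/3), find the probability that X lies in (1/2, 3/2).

P(1/2 < X < 3/2) = ∫_{1/2}^{3/2} f(x) dx
where f(x) = \frac{2 e^{- \frac{2 x}{3}}}{3}
= - \frac{1}{e} + e^{- \frac{1}{3}}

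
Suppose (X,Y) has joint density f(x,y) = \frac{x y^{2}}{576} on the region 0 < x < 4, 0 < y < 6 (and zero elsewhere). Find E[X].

f_X(x) = ∫_0^6 \frac{x y^{2}}{576} dy = \frac{x}{8}
E[X] = ∫_0^4 x × (\frac{x}{8}) dx = \frac{8}{3}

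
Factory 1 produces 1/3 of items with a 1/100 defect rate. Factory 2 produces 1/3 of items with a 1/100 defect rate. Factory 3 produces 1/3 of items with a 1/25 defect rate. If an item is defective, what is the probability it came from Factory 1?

Using Bayes' theorem:
P(F1) = 1/3, P(D|F1) = 1/100
P(F2) = 1/3, P(D|F2) = 1/100
P(F3) = 1/3, P(D|F3) = 1/25
P(D) = P(D|F1)P(F1) + P(D|F2)P(F2) + P(D|F3)P(F3)
     = \frac{1}{50}
P(F1|D) = P(D|F1)P(F1) / P(D)
= \frac{1}{6}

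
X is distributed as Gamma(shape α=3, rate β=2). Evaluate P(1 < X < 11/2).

P(1 < X < 11/2) = ∫_{1}^{11/2} f(x) dx
where f(x) = 4 x^{2} e^{- 2 x}
= \frac{5 \left(-29 + 2 e^{9}\right)}{2 e^{11}}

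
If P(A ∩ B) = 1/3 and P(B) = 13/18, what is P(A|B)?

P(A|B) = P(A ∩ B) / P(B)
= (1/3) / (13/18)
= 6/13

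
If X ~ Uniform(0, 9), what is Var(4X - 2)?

For X ~ Uniform(0, 9):
Var(X) = \frac{27}{4}
Var(4X - 2) = (4)² × Var(X) = 16 × \frac{27}{4} = 108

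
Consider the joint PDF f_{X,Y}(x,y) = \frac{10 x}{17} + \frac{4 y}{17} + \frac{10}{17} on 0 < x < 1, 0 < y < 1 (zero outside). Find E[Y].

E[Y] = ∫_0^1 ∫_0^1 y × f(x,y) dx dy
= \frac{53}{102}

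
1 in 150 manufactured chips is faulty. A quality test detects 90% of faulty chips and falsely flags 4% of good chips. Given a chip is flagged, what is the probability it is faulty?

Let D = the rare event, + = positive/flagged.
P(D) = 1/150
P(+|D) = 90/100 = 9/10
P(+|D') = 4/100 = 1/25
P(+) = P(+|D)P(D) + P(+|D')P(D')
     = \frac{9}{10} × \frac{1}{150} + \frac{1}{25} × \frac{149}{150}
     = \frac{343}{7500}
P(D|+) = P(+|D)P(D)/P(+) = \frac{45}{343}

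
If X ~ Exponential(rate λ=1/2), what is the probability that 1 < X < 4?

P(1 < X < 4) = ∫_{1}^{4} f(x) dx
where f(x) = \frac{e^{- \frac{x}{2}}}{2}
= - \frac{1}{e^{2}} + e^{- \frac{1}{2}}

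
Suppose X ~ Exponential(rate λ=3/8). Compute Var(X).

For X ~ Exponential(rate λ=3/8):
Var(X) = \frac{64}{9}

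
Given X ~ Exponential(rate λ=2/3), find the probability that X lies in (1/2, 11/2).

P(1/2 < X < 11/2) = ∫_{1/2}^{11/2} f(x) dx
where f(x) = \frac{2 e^{- \frac{2 x}{3}}}{3}
= - \frac{1 - e^{\frac{10}{3}}}{e^{\frac{11}{3}}}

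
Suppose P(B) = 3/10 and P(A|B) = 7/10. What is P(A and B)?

By definition, P(A|B) = P(A ∩ B) / P(B)
So P(A ∩ B) = P(A|B) × P(B)
= 7/10 × 3/10
= 21/100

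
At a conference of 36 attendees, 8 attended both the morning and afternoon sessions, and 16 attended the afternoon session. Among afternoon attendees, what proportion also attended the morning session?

P(A ∩ B) = 8/36 = 2/9
P(B) = 16/36 = 4/9
P(A|B) = P(A ∩ B) / P(B) = (2/9) / (4/9) = 1/2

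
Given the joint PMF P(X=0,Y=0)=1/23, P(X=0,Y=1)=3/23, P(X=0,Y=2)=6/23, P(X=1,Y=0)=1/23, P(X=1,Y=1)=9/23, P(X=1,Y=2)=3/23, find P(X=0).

P(X=0) = P(X=0,Y=0) + P(X=0,Y=1) + P(X=0,Y=2)
= 1/23 + 3/23 + 6/23
= 10/23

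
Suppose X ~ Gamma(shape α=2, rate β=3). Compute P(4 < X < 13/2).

P(4 < X < 13/2) = ∫_{4}^{13/2} f(x) dx
where f(x) = 9 x e^{- 3 x}
= - \frac{41}{2 e^{\frac{39}{2}}} + \frac{13}{e^{12}}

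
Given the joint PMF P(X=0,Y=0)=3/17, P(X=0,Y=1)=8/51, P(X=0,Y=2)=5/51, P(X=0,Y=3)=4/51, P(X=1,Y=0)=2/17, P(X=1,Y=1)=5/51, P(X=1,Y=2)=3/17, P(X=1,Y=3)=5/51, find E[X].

First find marginal of X:
P(X=0) = 26/51
P(X=1) = 25/51
E[X] = 0 × 26/51 + 1 × 25/51 = 25/51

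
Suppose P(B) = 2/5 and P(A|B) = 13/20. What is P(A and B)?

By definition, P(A|B) = P(A ∩ B) / P(B)
So P(A ∩ B) = P(A|B) × P(B)
= 13/20 × 2/5
= 13/50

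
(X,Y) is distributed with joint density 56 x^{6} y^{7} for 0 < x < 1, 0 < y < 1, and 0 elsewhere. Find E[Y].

E[Y] = ∫_0^1 ∫_0^1 y × f(x,y) dx dy
= \frac{8}{9}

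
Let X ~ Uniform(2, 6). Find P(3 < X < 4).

P(3 < X < 4) = ∫_{3}^{4} f(x) dx
where f(x) = \frac{1}{4}
= \frac{1}{4}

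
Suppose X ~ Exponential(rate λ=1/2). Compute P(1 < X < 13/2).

P(1 < X < 13/2) = ∫_{1}^{13/2} f(x) dx
where f(x) = \frac{e^{- \frac{x}{2}}}{2}
= - \frac{1}{e^{\frac{13}{4}}} + e^{- \frac{1}{2}}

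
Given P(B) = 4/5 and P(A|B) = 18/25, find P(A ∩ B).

By definition, P(A|B) = P(A ∩ B) / P(B)
So P(A ∩ B) = P(A|B) × P(B)
= 18/25 × 4/5
= 72/125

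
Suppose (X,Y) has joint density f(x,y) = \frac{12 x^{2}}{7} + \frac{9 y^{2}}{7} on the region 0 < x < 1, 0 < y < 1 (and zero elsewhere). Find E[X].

E[X] = ∫_0^1 ∫_0^1 x × f(x,y) dy dx
= ∫_0^1 ∫_0^1 x × (\frac{12 x^{2}}{7} + \frac{9 y^{2}}{7}) dy dx
= \frac{9}{14}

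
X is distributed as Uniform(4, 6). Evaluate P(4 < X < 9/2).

P(4 < X < 9/2) = ∫_{4}^{9/2} f(x) dx
where f(x) = \frac{1}{2}
= \frac{1}{4}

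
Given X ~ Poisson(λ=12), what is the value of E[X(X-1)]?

E[X(X-1)] = E[X² - X] = E[X²] - E[X]
E[X] = 12
E[X²] = Var(X) + (E[X])² = 12 + (12)² = 156
E[X(X-1)] = 156 - 12 = 144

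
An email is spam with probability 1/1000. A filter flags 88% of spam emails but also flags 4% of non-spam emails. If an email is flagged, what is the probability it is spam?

Let D = the rare event, + = positive/flagged.
P(D) = 1/1000
P(+|D) = 88/100 = 22/25
P(+|D') = 4/100 = 1/25
P(+) = P(+|D)P(D) + P(+|D')P(D')
     = \frac{22}{25} × \frac{1}{1000} + \frac{1}{25} × \frac{999}{1000}
     = \frac{1021}{25000}
P(D|+) = P(+|D)P(D)/P(+) = \frac{22}{1021}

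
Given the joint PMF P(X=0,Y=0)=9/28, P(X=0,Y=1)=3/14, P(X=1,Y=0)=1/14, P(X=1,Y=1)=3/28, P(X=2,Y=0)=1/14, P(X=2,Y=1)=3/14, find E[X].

First find marginal of X:
P(X=0) = 15/28
P(X=1) = 5/28
P(X=2) = 2/7
E[X] = 0 × 15/28 + 1 × 5/28 + 2 × 2/7 = 3/4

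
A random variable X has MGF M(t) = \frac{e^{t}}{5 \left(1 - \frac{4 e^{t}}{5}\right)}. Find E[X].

To find E[X], compute M^(1)(0):
M^(1)(t) = \frac{e^{t}}{5 \left(1 - \frac{4 e^{t}}{5}\right)} + \frac{4 e^{2 t}}{25 \left(1 - \frac{4 e^{t}}{5}\right)^{2}}
M^(1)(0) = 5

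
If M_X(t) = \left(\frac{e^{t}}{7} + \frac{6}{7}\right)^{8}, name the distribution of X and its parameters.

The MGF M(t) = \left(\frac{e^{t}}{7} + \frac{6}{7}\right)^{8} is the standard form for the Binomial distribution.
Comparing with the known MGF formula identifies: Binomial(n=8, p=1/7)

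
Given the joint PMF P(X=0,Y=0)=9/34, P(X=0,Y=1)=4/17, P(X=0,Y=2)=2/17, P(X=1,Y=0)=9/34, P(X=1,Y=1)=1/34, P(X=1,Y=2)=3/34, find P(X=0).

P(X=0) = P(X=0,Y=0) + P(X=0,Y=1) + P(X=0,Y=2)
= 9/34 + 4/17 + 2/17
= 21/34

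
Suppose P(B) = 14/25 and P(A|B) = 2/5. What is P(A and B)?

By definition, P(A|B) = P(A ∩ B) / P(B)
So P(A ∩ B) = P(A|B) × P(B)
= 2/5 × 14/25
= 28/125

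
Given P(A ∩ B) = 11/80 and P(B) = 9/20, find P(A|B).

P(A|B) = P(A ∩ B) / P(B)
= (11/80) / (9/20)
= 11/36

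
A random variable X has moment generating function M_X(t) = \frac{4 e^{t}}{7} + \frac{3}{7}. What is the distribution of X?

The MGF M(t) = \frac{4 e^{t}}{7} + \frac{3}{7} is the standard form for the Bernoulli distribution.
Comparing with the known MGF formula identifies: Bernoulli(p=4/7)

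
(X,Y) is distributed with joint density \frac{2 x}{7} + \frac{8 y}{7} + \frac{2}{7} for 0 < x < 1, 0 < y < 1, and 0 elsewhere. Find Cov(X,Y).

E[XY] = ∫∫ xy × f(x,y) dx dy = \frac{13}{42}
E[X] = \frac{11}{21}
E[Y] = \frac{25}{42}
Cov(X,Y) = E[XY] - E[X]E[Y] = - \frac{1}{441}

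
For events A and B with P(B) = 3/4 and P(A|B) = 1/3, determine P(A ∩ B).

By definition, P(A|B) = P(A ∩ B) / P(B)
So P(A ∩ B) = P(A|B) × P(B)
= 1/3 × 3/4
= 1/4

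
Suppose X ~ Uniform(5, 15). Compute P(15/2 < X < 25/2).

P(15/2 < X < 25/2) = ∫_{15/2}^{25/2} f(x) dx
where f(x) = \frac{1}{10}
= \frac{1}{2}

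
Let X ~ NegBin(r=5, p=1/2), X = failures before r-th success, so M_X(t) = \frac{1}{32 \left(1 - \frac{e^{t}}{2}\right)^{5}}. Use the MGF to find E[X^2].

To find E[X^2], compute M^(2)(0):
M^(1)(t) = \frac{5 e^{t}}{64 \left(1 - \frac{e^{t}}{2}\right)^{6}}
M^(2)(t) = \frac{5 e^{t}}{64 \left(1 - \frac{e^{t}}{2}\right)^{6}} + \frac{15 e^{2 t}}{64 \left(1 - \frac{e^{t}}{2}\right)^{7}}
M^(2)(0) = 35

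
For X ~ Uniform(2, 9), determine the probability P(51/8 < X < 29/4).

P(51/8 < X < 29/4) = ∫_{51/8}^{29/4} f(x) dx
where f(x) = \frac{1}{7}
= \frac{1}{8}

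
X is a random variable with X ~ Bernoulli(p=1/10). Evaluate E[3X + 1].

For X ~ Bernoulli(p=1/10):
E[X] = \frac{1}{10}
E[3X + 1] = 3 × E[X] + 1 = \frac{13}{10}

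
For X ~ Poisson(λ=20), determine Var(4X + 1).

For X ~ Poisson(λ=20):
Var(X) = 20
Var(4X + 1) = (4)² × Var(X) = 16 × 20 = 320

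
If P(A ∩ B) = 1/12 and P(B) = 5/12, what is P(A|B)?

P(A|B) = P(A ∩ B) / P(B)
= (1/12) / (5/12)
= 1/5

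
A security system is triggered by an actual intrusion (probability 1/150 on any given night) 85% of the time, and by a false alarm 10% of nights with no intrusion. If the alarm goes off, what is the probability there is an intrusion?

Let D = the rare event, + = positive/flagged.
P(D) = 1/150
P(+|D) = 85/100 = 17/20
P(+|D') = 10/100 = 1/10
P(+) = P(+|D)P(D) + P(+|D')P(D')
     = \frac{17}{20} × \frac{1}{150} + \frac{1}{10} × \frac{149}{150}
     = \frac{21}{200}
P(D|+) = P(+|D)P(D)/P(+) = \frac{17}{315}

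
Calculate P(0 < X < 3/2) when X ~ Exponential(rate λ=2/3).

P(0 < X < 3/2) = ∫_{0}^{3/2} f(x) dx
where f(x) = \frac{2 e^{- \frac{2 x}{3}}}{3}
= 1 - e^{-1}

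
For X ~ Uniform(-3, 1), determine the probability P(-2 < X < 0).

P(-2 < X < 0) = ∫_{-2}^{0} f(x) dx
where f(x) = \frac{1}{4}
= \frac{1}{2}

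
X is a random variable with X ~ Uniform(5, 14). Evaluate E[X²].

Using the identity E[X²] = Var(X) + (E[X])²:
E[X] = \frac{19}{2}
Var(X) = \frac{27}{4}
E[X²] = \frac{27}{4} + (\frac{19}{2})²
= 97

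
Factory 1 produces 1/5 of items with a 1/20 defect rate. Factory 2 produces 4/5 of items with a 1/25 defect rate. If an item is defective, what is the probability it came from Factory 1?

Using Bayes' theorem:
P(F1) = 1/5, P(D|F1) = 1/20
P(F2) = 4/5, P(D|F2) = 1/25
P(D) = P(D|F1)P(F1) + P(D|F2)P(F2)
     = \frac{21}{500}
P(F1|D) = P(D|F1)P(F1) / P(D)
= \frac{5}{21}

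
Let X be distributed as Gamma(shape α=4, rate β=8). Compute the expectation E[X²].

Using the identity E[X²] = Var(X) + (E[X])²:
E[X] = \frac{1}{2}
Var(X) = \frac{1}{16}
E[X²] = \frac{1}{16} + (\frac{1}{2})²
= \frac{5}{16}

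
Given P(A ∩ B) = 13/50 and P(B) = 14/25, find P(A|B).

P(A|B) = P(A ∩ B) / P(B)
= (13/50) / (14/25)
= 13/28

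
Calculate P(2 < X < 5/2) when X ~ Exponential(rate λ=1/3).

P(2 < X < 5/2) = ∫_{2}^{5/2} f(x) dx
where f(x) = \frac{e^{- \frac{x}{3}}}{3}
= - \frac{1}{e^{\frac{5}{6}}} + e^{- \frac{2}{3}}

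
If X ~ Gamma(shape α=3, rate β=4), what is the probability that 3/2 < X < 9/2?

P(3/2 < X < 9/2) = ∫_{3/2}^{9/2} f(x) dx
where f(x) = 32 x^{2} e^{- 4 x}
= \frac{-181 + 25 e^{12}}{e^{18}}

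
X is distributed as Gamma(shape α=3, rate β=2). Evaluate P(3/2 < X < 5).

P(3/2 < X < 5) = ∫_{3/2}^{5} f(x) dx
where f(x) = 4 x^{2} e^{- 2 x}
= \frac{-122 + 17 e^{7}}{2 e^{10}}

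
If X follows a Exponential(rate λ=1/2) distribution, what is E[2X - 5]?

For X ~ Exponential(rate λ=1/2):
E[X] = 2
E[2X - 5] = 2 × E[X] - 5 = -1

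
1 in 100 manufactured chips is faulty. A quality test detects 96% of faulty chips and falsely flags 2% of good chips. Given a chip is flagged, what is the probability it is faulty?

Let D = the rare event, + = positive/flagged.
P(D) = 1/100
P(+|D) = 96/100 = 24/25
P(+|D') = 2/100 = 1/50
P(+) = P(+|D)P(D) + P(+|D')P(D')
     = \frac{24}{25} × \frac{1}{100} + \frac{1}{50} × \frac{99}{100}
     = \frac{147}{5000}
P(D|+) = P(+|D)P(D)/P(+) = \frac{16}{49}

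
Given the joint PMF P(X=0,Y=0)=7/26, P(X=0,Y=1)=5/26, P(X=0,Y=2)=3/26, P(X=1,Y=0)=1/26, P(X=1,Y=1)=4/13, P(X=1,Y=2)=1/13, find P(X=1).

P(X=1) = P(X=1,Y=0) + P(X=1,Y=1) + P(X=1,Y=2)
= 1/26 + 4/13 + 1/13
= 11/26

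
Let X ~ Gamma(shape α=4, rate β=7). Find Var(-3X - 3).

For X ~ Gamma(shape α=4, rate β=7):
Var(X) = \frac{4}{49}
Var(-3X - 3) = (-3)² × Var(X) = 9 × \frac{4}{49} = \frac{36}{49}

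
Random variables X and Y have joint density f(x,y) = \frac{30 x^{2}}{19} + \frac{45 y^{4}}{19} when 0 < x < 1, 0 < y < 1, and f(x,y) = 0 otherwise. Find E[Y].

E[Y] = ∫_0^1 ∫_0^1 y × f(x,y) dx dy
= \frac{25}{38}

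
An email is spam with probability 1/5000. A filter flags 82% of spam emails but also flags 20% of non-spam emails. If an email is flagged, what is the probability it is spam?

Let D = the rare event, + = positive/flagged.
P(D) = 1/5000
P(+|D) = 82/100 = 41/50
P(+|D') = 20/100 = 1/5
P(+) = P(+|D)P(D) + P(+|D')P(D')
     = \frac{41}{50} × \frac{1}{5000} + \frac{1}{5} × \frac{4999}{5000}
     = \frac{50031}{250000}
P(D|+) = P(+|D)P(D)/P(+) = \frac{41}{50031}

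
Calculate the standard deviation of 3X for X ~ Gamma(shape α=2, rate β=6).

For X ~ Gamma(shape α=2, rate β=6):
Var(X) = \frac{1}{18}
SD(X) = √(Var(X)) = √(\frac{1}{18}) = \frac{\sqrt{2}}{6}
SD(3X) = |3| × SD(X) = 3 × \frac{\sqrt{2}}{6} = \frac{\sqrt{2}}{2}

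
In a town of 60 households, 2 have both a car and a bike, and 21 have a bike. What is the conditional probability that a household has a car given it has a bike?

P(A ∩ B) = 2/60 = 1/30
P(B) = 21/60 = 7/20
P(A|B) = P(A ∩ B) / P(B) = (1/30) / (7/20) = 2/21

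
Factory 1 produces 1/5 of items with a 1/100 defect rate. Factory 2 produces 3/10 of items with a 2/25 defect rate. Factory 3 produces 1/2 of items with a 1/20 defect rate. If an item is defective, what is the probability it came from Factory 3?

Using Bayes' theorem:
P(F1) = 1/5, P(D|F1) = 1/100
P(F2) = 3/10, P(D|F2) = 2/25
P(F3) = 1/2, P(D|F3) = 1/20
P(D) = P(D|F1)P(F1) + P(D|F2)P(F2) + P(D|F3)P(F3)
     = \frac{51}{1000}
P(F3|D) = P(D|F3)P(F3) / P(D)
= \frac{25}{51}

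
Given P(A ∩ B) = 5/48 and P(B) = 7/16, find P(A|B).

P(A|B) = P(A ∩ B) / P(B)
= (5/48) / (7/16)
= 5/21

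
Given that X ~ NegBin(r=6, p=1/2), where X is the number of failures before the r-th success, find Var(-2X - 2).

For X ~ NegBin(r=6, p=1/2), where X is the number of failures before the r-th success:
Var(X) = 12
Var(-2X - 2) = (-2)² × Var(X) = 4 × 12 = 48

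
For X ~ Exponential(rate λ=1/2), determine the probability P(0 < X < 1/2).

P(0 < X < 1/2) = ∫_{0}^{1/2} f(x) dx
where f(x) = \frac{e^{- \frac{x}{2}}}{2}
= 1 - e^{- \frac{1}{4}}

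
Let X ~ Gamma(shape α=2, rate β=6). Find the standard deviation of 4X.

For X ~ Gamma(shape α=2, rate β=6):
Var(X) = \frac{1}{18}
SD(X) = √(Var(X)) = √(\frac{1}{18}) = \frac{\sqrt{2}}{6}
SD(4X) = |4| × SD(X) = 4 × \frac{\sqrt{2}}{6} = \frac{2 \sqrt{2}}{3}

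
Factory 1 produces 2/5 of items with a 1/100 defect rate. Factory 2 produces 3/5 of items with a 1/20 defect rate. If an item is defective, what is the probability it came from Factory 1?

Using Bayes' theorem:
P(F1) = 2/5, P(D|F1) = 1/100
P(F2) = 3/5, P(D|F2) = 1/20
P(D) = P(D|F1)P(F1) + P(D|F2)P(F2)
     = \frac{17}{500}
P(F1|D) = P(D|F1)P(F1) / P(D)
= \frac{2}{17}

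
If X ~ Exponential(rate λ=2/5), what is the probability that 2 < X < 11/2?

P(2 < X < 11/2) = ∫_{2}^{11/2} f(x) dx
where f(x) = \frac{2 e^{- \frac{2 x}{5}}}{5}
= - \frac{1 - e^{\frac{7}{5}}}{e^{\frac{11}{5}}}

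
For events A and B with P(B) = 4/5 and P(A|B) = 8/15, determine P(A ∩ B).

By definition, P(A|B) = P(A ∩ B) / P(B)
So P(A ∩ B) = P(A|B) × P(B)
= 8/15 × 4/5
= 32/75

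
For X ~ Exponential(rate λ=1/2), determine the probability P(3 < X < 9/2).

P(3 < X < 9/2) = ∫_{3}^{9/2} f(x) dx
where f(x) = \frac{e^{- \frac{x}{2}}}{2}
= - \frac{1}{e^{\frac{9}{4}}} + e^{- \frac{3}{2}}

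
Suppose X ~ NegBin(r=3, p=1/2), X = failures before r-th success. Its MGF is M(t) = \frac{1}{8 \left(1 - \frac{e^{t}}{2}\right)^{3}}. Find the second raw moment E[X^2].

To find E[X^2], compute M^(2)(0):
M^(1)(t) = \frac{3 e^{t}}{16 \left(1 - \frac{e^{t}}{2}\right)^{4}}
M^(2)(t) = \frac{3 e^{t}}{16 \left(1 - \frac{e^{t}}{2}\right)^{4}} + \frac{3 e^{2 t}}{8 \left(1 - \frac{e^{t}}{2}\right)^{5}}
M^(2)(0) = 15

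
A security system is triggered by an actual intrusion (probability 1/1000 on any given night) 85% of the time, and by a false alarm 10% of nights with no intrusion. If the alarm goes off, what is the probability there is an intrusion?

Let D = the rare event, + = positive/flagged.
P(D) = 1/1000
P(+|D) = 85/100 = 17/20
P(+|D') = 10/100 = 1/10
P(+) = P(+|D)P(D) + P(+|D')P(D')
     = \frac{17}{20} × \frac{1}{1000} + \frac{1}{10} × \frac{999}{1000}
     = \frac{403}{4000}
P(D|+) = P(+|D)P(D)/P(+) = \frac{17}{2015}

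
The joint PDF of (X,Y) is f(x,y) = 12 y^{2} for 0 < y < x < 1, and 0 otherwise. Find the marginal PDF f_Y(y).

f_Y(y) = ∫_y^1 12 y^{2} dx = 12 y^{2} \left(1 - y\right)
for 0 < y < 1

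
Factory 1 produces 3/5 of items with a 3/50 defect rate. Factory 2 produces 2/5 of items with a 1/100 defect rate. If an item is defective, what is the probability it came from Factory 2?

Using Bayes' theorem:
P(F1) = 3/5, P(D|F1) = 3/50
P(F2) = 2/5, P(D|F2) = 1/100
P(D) = P(D|F1)P(F1) + P(D|F2)P(F2)
     = \frac{1}{25}
P(F2|D) = P(D|F2)P(F2) / P(D)
= \frac{1}{10}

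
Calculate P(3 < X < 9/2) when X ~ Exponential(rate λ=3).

P(3 < X < 9/2) = ∫_{3}^{9/2} f(x) dx
where f(x) = 3 e^{- 3 x}
= - \frac{1}{e^{\frac{27}{2}}} + e^{-9}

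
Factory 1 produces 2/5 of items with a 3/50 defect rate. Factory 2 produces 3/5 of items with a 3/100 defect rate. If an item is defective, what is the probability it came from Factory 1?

Using Bayes' theorem:
P(F1) = 2/5, P(D|F1) = 3/50
P(F2) = 3/5, P(D|F2) = 3/100
P(D) = P(D|F1)P(F1) + P(D|F2)P(F2)
     = \frac{21}{500}
P(F1|D) = P(D|F1)P(F1) / P(D)
= \frac{4}{7}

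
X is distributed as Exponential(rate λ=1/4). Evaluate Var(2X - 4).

For X ~ Exponential(rate λ=1/4):
Var(X) = 16
Var(2X - 4) = (2)² × Var(X) = 4 × 16 = 64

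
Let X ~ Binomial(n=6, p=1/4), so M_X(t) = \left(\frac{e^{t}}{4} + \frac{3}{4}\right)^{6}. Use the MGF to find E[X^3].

To find E[X^3], compute M^(3)(0):
M^(1)(t) = \frac{3 \left(\frac{e^{t}}{4} + \frac{3}{4}\right)^{5} e^{t}}{2}
M^(2)(t) = \frac{3 \left(\frac{e^{t}}{4} + \frac{3}{4}\right)^{5} e^{t}}{2} + \frac{15 \left(\frac{e^{t}}{4} + \frac{3}{4}\right)^{4} e^{2 t}}{8}
M^(3)(t) = \frac{3 \left(\frac{e^{t}}{4} + \frac{3}{4}\right)^{5} e^{t}}{2} + \frac{45 \left(\frac{e^{t}}{4} + \frac{3}{4}\right)^{4} e^{2 t}}{8} + \frac{15 \left(\frac{e^{t}}{4} + \frac{3}{4}\right)^{3} e^{3 t}}{8}
M^(3)(0) = 9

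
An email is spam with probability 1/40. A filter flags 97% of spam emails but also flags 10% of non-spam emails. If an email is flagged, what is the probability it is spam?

Let D = the rare event, + = positive/flagged.
P(D) = 1/40
P(+|D) = 97/100
P(+|D') = 10/100 = 1/10
P(+) = P(+|D)P(D) + P(+|D')P(D')
     = \frac{97}{100} × \frac{1}{40} + \frac{1}{10} × \frac{39}{40}
     = \frac{487}{4000}
P(D|+) = P(+|D)P(D)/P(+) = \frac{97}{487}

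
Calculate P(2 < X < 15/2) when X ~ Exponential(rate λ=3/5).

P(2 < X < 15/2) = ∫_{2}^{15/2} f(x) dx
where f(x) = \frac{3 e^{- \frac{3 x}{5}}}{5}
= - \frac{1}{e^{\frac{9}{2}}} + e^{- \frac{6}{5}}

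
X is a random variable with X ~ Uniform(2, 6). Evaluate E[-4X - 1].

For X ~ Uniform(2, 6):
E[X] = 4
E[-4X - 1] = -4 × E[X] - 1 = -17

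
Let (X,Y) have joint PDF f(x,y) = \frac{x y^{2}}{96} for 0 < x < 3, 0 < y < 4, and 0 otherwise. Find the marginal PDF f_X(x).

f_X(x) = ∫_0^4 f(x,y) dy
= ∫_0^4 \frac{x y^{2}}{96} dy
= \frac{2 x}{9} for 0 < x < 3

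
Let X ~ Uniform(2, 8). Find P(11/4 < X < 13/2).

P(11/4 < X < 13/2) = ∫_{11/4}^{13/2} f(x) dx
where f(x) = \frac{1}{6}
= \frac{5}{8}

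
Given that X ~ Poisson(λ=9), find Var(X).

For X ~ Poisson(λ=9):
Var(X) = 9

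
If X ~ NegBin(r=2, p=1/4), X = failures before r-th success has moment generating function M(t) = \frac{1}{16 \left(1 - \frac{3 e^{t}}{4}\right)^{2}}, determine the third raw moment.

To find E[X^3], compute M^(3)(0):
M^(1)(t) = \frac{3 e^{t}}{32 \left(1 - \frac{3 e^{t}}{4}\right)^{3}}
M^(2)(t) = \frac{3 e^{t}}{32 \left(1 - \frac{3 e^{t}}{4}\right)^{3}} + \frac{27 e^{2 t}}{128 \left(1 - \frac{3 e^{t}}{4}\right)^{4}}
M^(3)(t) = \frac{3 e^{t}}{32 \left(1 - \frac{3 e^{t}}{4}\right)^{3}} + \frac{81 e^{2 t}}{128 \left(1 - \frac{3 e^{t}}{4}\right)^{4}} + \frac{81 e^{3 t}}{128 \left(1 - \frac{3 e^{t}}{4}\right)^{5}}
M^(3)(0) = 816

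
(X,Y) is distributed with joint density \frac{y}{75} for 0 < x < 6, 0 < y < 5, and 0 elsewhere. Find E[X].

f_X(x) = ∫_0^5 \frac{y}{75} dy = \frac{1}{6}
E[X] = ∫_0^6 x × (\frac{1}{6}) dx = 3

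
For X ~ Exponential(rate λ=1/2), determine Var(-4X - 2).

For X ~ Exponential(rate λ=1/2):
Var(X) = 4
Var(-4X - 2) = (-4)² × Var(X) = 16 × 4 = 64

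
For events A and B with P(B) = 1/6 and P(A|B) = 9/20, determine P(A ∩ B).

By definition, P(A|B) = P(A ∩ B) / P(B)
So P(A ∩ B) = P(A|B) × P(B)
= 9/20 × 1/6
= 3/40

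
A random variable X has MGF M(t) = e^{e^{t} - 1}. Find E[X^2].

To find E[X^2], compute M^(2)(0):
M^(1)(t) = e^{t} e^{e^{t} - 1}
M^(2)(t) = e^{2 t} e^{e^{t} - 1} + e^{t} e^{e^{t} - 1}
M^(2)(0) = 2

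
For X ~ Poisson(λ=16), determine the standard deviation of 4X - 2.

For X ~ Poisson(λ=16):
Var(X) = 16
SD(X) = √(Var(X)) = √(16) = 4
SD(4X - 2) = |4| × SD(X) = 4 × 4 = 16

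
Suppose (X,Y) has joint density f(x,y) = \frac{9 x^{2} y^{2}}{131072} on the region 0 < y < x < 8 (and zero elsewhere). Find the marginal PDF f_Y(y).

f_Y(y) = ∫_y^8 \frac{9 x^{2} y^{2}}{131072} dx = \frac{3 y^{2} \left(512 - y^{3}\right)}{131072}
for 0 < y < 8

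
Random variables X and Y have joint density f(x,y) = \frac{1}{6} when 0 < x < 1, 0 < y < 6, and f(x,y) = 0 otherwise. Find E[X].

f_X(x) = ∫_0^6 \frac{1}{6} dy = 1
E[X] = ∫_0^1 x × (1) dx = \frac{1}{2}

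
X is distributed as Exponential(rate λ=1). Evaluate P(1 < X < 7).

P(1 < X < 7) = ∫_{1}^{7} f(x) dx
where f(x) = e^{- x}
= - \frac{1 - e^{6}}{e^{7}}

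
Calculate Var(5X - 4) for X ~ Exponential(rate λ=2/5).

For X ~ Exponential(rate λ=2/5):
Var(X) = \frac{25}{4}
Var(5X - 4) = (5)² × Var(X) = 25 × \frac{25}{4} = \frac{625}{4}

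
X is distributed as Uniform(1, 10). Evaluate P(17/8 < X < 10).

P(17/8 < X < 10) = ∫_{17/8}^{10} f(x) dx
where f(x) = \frac{1}{9}
= \frac{7}{8}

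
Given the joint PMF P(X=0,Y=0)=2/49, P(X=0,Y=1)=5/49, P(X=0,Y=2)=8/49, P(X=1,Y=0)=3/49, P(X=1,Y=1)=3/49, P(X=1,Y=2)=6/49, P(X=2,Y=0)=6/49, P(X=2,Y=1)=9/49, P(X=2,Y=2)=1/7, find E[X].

First find marginal of X:
P(X=0) = 15/49
P(X=1) = 12/49
P(X=2) = 22/49
E[X] = 0 × 15/49 + 1 × 12/49 + 2 × 22/49 = 8/7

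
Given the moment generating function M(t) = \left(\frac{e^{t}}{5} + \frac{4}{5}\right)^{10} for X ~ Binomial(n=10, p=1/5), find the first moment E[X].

To find E[X], compute M^(1)(0):
M^(1)(t) = 2 \left(\frac{e^{t}}{5} + \frac{4}{5}\right)^{9} e^{t}
M^(1)(0) = 2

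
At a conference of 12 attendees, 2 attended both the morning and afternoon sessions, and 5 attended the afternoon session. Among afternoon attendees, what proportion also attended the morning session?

P(A ∩ B) = 2/12 = 1/6
P(B) = 5/12
P(A|B) = P(A ∩ B) / P(B) = (1/6) / (5/12) = 2/5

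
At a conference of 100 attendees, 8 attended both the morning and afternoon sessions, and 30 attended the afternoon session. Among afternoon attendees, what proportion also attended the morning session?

P(A ∩ B) = 8/100 = 2/25
P(B) = 30/100 = 3/10
P(A|B) = P(A ∩ B) / P(B) = (2/25) / (3/10) = 4/15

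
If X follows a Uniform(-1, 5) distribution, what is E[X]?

For X ~ Uniform(-1, 5), the expected value is:
E[X] = 2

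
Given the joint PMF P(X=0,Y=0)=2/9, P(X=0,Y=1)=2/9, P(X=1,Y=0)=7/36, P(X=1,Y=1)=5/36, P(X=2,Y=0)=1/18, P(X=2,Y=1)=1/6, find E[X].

First find marginal of X:
P(X=0) = 4/9
P(X=1) = 1/3
P(X=2) = 2/9
E[X] = 0 × 4/9 + 1 × 1/3 + 2 × 2/9 = 7/9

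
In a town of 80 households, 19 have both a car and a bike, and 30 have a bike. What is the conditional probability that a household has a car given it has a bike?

P(A ∩ B) = 19/80
P(B) = 30/80 = 3/8
P(A|B) = P(A ∩ B) / P(B) = (19/80) / (3/8) = 19/30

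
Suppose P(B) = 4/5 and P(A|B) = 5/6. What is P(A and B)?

By definition, P(A|B) = P(A ∩ B) / P(B)
So P(A ∩ B) = P(A|B) × P(B)
= 5/6 × 4/5
= 2/3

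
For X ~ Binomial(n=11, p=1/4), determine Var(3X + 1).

For X ~ Binomial(n=11, p=1/4):
Var(X) = \frac{33}{16}
Var(3X + 1) = (3)² × Var(X) = 9 × \frac{33}{16} = \frac{297}{16}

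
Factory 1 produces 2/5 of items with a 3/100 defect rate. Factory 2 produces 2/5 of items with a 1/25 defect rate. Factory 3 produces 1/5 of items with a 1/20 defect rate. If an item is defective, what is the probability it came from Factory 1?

Using Bayes' theorem:
P(F1) = 2/5, P(D|F1) = 3/100
P(F2) = 2/5, P(D|F2) = 1/25
P(F3) = 1/5, P(D|F3) = 1/20
P(D) = P(D|F1)P(F1) + P(D|F2)P(F2) + P(D|F3)P(F3)
     = \frac{19}{500}
P(F1|D) = P(D|F1)P(F1) / P(D)
= \frac{6}{19}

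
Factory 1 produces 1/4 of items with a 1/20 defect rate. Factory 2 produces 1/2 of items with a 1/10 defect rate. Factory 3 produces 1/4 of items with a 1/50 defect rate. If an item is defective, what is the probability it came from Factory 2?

Using Bayes' theorem:
P(F1) = 1/4, P(D|F1) = 1/20
P(F2) = 1/2, P(D|F2) = 1/10
P(F3) = 1/4, P(D|F3) = 1/50
P(D) = P(D|F1)P(F1) + P(D|F2)P(F2) + P(D|F3)P(F3)
     = \frac{27}{400}
P(F2|D) = P(D|F2)P(F2) / P(D)
= \frac{20}{27}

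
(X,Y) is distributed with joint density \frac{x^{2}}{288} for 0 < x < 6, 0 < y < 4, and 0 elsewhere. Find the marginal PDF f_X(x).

f_X(x) = ∫_0^4 f(x,y) dy
= ∫_0^4 \frac{x^{2}}{288} dy
= \frac{x^{2}}{72} for 0 < x < 6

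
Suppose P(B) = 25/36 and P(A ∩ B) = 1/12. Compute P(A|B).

P(A|B) = P(A ∩ B) / P(B)
= (1/12) / (25/36)
= 3/25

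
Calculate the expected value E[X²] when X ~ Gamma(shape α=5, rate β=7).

Using the identity E[X²] = Var(X) + (E[X])²:
E[X] = \frac{5}{7}
Var(X) = \frac{5}{49}
E[X²] = \frac{5}{49} + (\frac{5}{7})²
= \frac{30}{49}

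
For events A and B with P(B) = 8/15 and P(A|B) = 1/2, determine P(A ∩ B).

By definition, P(A|B) = P(A ∩ B) / P(B)
So P(A ∩ B) = P(A|B) × P(B)
= 1/2 × 8/15
= 4/15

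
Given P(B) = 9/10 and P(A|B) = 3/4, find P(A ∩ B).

By definition, P(A|B) = P(A ∩ B) / P(B)
So P(A ∩ B) = P(A|B) × P(B)
= 3/4 × 9/10
= 27/40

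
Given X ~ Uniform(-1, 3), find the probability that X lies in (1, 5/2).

P(1 < X < 5/2) = ∫_{1}^{5/2} f(x) dx
where f(x) = \frac{1}{4}
= \frac{3}{8}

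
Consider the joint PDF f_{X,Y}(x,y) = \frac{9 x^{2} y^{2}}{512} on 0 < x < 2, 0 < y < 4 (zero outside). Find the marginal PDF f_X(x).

f_X(x) = ∫_0^4 f(x,y) dy
= ∫_0^4 \frac{9 x^{2} y^{2}}{512} dy
= \frac{3 x^{2}}{8} for 0 < x < 2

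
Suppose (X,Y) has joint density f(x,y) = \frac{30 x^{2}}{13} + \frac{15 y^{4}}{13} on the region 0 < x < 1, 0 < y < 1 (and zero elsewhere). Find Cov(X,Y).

E[XY] = ∫∫ xy × f(x,y) dx dy = \frac{5}{13}
E[X] = \frac{9}{13}
E[Y] = \frac{15}{26}
Cov(X,Y) = E[XY] - E[X]E[Y] = - \frac{5}{338}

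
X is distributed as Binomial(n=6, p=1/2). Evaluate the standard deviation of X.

For X ~ Binomial(n=6, p=1/2):
Var(X) = \frac{3}{2}
SD(X) = √(Var(X)) = √(\frac{3}{2}) = \frac{\sqrt{6}}{2}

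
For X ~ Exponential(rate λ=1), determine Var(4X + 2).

For X ~ Exponential(rate λ=1):
Var(X) = 1
Var(4X + 2) = (4)² × Var(X) = 16 × 1 = 16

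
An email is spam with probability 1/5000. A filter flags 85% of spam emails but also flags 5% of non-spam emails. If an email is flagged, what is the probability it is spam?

Let D = the rare event, + = positive/flagged.
P(D) = 1/5000
P(+|D) = 85/100 = 17/20
P(+|D') = 5/100 = 1/20
P(+) = P(+|D)P(D) + P(+|D')P(D')
     = \frac{17}{20} × \frac{1}{5000} + \frac{1}{20} × \frac{4999}{5000}
     = \frac{627}{12500}
P(D|+) = P(+|D)P(D)/P(+) = \frac{17}{5016}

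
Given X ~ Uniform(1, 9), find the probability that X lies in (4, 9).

P(4 < X < 9) = ∫_{4}^{9} f(x) dx
where f(x) = \frac{1}{8}
= \frac{5}{8}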